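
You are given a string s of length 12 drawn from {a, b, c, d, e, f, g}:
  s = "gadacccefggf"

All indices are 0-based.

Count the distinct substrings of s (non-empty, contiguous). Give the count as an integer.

71

rank→(start, suffix):
  0 → (3, 'acccefggf')
  1 → (1, 'adacccefggf')
  2 → (4, 'cccefggf')
  3 → (5, 'ccefggf')
  4 → (6, 'cefggf')
  5 → (2, 'dacccefggf')
  6 → (7, 'efggf')
  7 → (11, 'f')
  8 → (8, 'fggf')
  9 → (0, 'gadacccefggf')
  10 → (10, 'gf')
  11 → (9, 'ggf')

SA = [3, 1, 4, 5, 6, 2, 7, 11, 8, 0, 10, 9]
i: (SA[i-1],SA[i]) lcp shared
  1: (3,1) 1 'a'
  2: (1,4) 0 ''
  3: (4,5) 2 'cc'
  4: (5,6) 1 'c'
  5: (6,2) 0 ''
  6: (2,7) 0 ''
  7: (7,11) 0 ''
  8: (11,8) 1 'f'
  9: (8,0) 0 ''
  10: (0,10) 1 'g'
  11: (10,9) 1 'g'

n(n+1)/2 = 12·13/2 = 78
Σ LCP = 0 + 1 + 0 + 2 + 1 + 0 + 0 + 0 + 1 + 0 + 1 + 1 = 7
distinct = 78 − 7 = 71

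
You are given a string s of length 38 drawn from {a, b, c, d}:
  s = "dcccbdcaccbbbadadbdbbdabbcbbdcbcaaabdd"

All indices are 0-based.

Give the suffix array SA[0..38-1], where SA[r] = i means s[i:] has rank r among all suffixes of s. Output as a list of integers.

[32, 33, 22, 34, 7, 13, 15, 12, 11, 10, 23, 19, 26, 30, 24, 20, 17, 4, 27, 35, 31, 6, 9, 25, 29, 3, 8, 2, 1, 37, 21, 14, 18, 16, 5, 28, 0, 36]

rank→(start, suffix):
  0 → (32, 'aaabdd')
  1 → (33, 'aabdd')
  2 → (22, 'abbcbbdcbcaaabdd')
  3 → (34, 'abdd')
  4 → (7, 'accbbbadadbdbbdabbcbbdcbcaaabdd')
  5 → (13, 'adadbdbbdabbcbbdcbcaaabdd')
  6 → (15, 'adbdbbdabbcbbdcbcaaabdd')
  7 → (12, 'badadbdbbdabbcbbdcbcaaabdd')
  8 → (11, 'bbadadbdbbdabbcbbdcbcaaabdd')
  9 → (10, 'bbbadadbdbbdabbcbbdcbcaaabdd')
  10 → (23, 'bbcbbdcbcaaabdd')
  11 → (19, 'bbdabbcbbdcbcaaabdd')
  12 → (26, 'bbdcbcaaabdd')
  13 → (30, 'bcaaabdd')
  14 → (24, 'bcbbdcbcaaabdd')
  15 → (20, 'bdabbcbbdcbcaaabdd')
  16 → (17, 'bdbbdabbcbbdcbcaaabdd')
  17 → (4, 'bdcaccbbbadadbdbbdabbcbbdcbcaaabdd')
  18 → (27, 'bdcbcaaabdd')
  19 → (35, 'bdd')
  20 → (31, 'caaabdd')
  21 → (6, 'caccbbbadadbdbbdabbcbbdcbcaaabdd')
  22 → (9, 'cbbbadadbdbbdabbcbbdcbcaaabdd')
  23 → (25, 'cbbdcbcaaabdd')
  24 → (29, 'cbcaaabdd')
  25 → (3, 'cbdcaccbbbadadbdbbdabbcbbdcbcaaabdd')
  26 → (8, 'ccbbbadadbdbbdabbcbbdcbcaaabdd')
  27 → (2, 'ccbdcaccbbbadadbdbbdabbcbbdcbcaaabdd')
  28 → (1, 'cccbdcaccbbbadadbdbbdabbcbbdcbcaaabdd')
  29 → (37, 'd')
  30 → (21, 'dabbcbbdcbcaaabdd')
  31 → (14, 'dadbdbbdabbcbbdcbcaaabdd')
  32 → (18, 'dbbdabbcbbdcbcaaabdd')
  33 → (16, 'dbdbbdabbcbbdcbcaaabdd')
  34 → (5, 'dcaccbbbadadbdbbdabbcbbdcbcaaabdd')
  35 → (28, 'dcbcaaabdd')
  36 → (0, 'dcccbdcaccbbbadadbdbbdabbcbbdcbcaaabdd')
  37 → (36, 'dd')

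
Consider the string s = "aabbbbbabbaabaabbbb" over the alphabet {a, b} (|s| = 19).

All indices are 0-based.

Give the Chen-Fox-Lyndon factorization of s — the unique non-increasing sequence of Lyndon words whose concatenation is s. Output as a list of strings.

emit factor 1: 'aabbbbbabb' (i=0, period=10)
emit factor 2: 'aabaabbbb' (i=10, period=9)

["aabbbbbabb", "aabaabbbb"]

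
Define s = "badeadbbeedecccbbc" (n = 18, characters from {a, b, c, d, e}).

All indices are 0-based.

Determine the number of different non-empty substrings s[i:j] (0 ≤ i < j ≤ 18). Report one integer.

154

rank | idx | suffix
   0 |   4 | adbbeedecccbbc
   1 |   1 | adeadbbeedecccbbc
   2 |   0 | badeadbbeedecccbbc
   3 |  15 | bbc
   4 |   6 | bbeedecccbbc
   5 |  16 | bc
   6 |   7 | beedecccbbc
   7 |  17 | c
   8 |  14 | cbbc
   9 |  13 | ccbbc
  10 |  12 | cccbbc
  11 |   5 | dbbeedecccbbc
  12 |   2 | deadbbeedecccbbc
  13 |  10 | decccbbc
  14 |   3 | eadbbeedecccbbc
  15 |  11 | ecccbbc
  16 |   9 | edecccbbc
  17 |   8 | eedecccbbc

SA = [4, 1, 0, 15, 6, 16, 7, 17, 14, 13, 12, 5, 2, 10, 3, 11, 9, 8]
[i] adj suffixes → lcp
  [1] 4/1 → 2 ('ad')
  [2] 1/0 → 0 ('')
  [3] 0/15 → 1 ('b')
  [4] 15/6 → 2 ('bb')
  [5] 6/16 → 1 ('b')
  [6] 16/7 → 1 ('b')
  [7] 7/17 → 0 ('')
  [8] 17/14 → 1 ('c')
  [9] 14/13 → 1 ('c')
  [10] 13/12 → 2 ('cc')
  [11] 12/5 → 0 ('')
  [12] 5/2 → 1 ('d')
  [13] 2/10 → 2 ('de')
  [14] 10/3 → 0 ('')
  [15] 3/11 → 1 ('e')
  [16] 11/9 → 1 ('e')
  [17] 9/8 → 1 ('e')

n(n+1)/2 = 18·19/2 = 171
Σ LCP = 0 + 2 + 0 + 1 + 2 + 1 + 1 + 0 + 1 + 1 + 2 + 0 + 1 + 2 + 0 + 1 + 1 + 1 = 17
distinct = 171 − 17 = 154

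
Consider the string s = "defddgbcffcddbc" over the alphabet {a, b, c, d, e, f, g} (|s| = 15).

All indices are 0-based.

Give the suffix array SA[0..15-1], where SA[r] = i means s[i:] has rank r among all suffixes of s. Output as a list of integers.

rank→(start, suffix):
  0 → (13, 'bc')
  1 → (6, 'bcffcddbc')
  2 → (14, 'c')
  3 → (10, 'cddbc')
  4 → (7, 'cffcddbc')
  5 → (12, 'dbc')
  6 → (11, 'ddbc')
  7 → (3, 'ddgbcffcddbc')
  8 → (0, 'defddgbcffcddbc')
  9 → (4, 'dgbcffcddbc')
  10 → (1, 'efddgbcffcddbc')
  11 → (9, 'fcddbc')
  12 → (2, 'fddgbcffcddbc')
  13 → (8, 'ffcddbc')
  14 → (5, 'gbcffcddbc')

[13, 6, 14, 10, 7, 12, 11, 3, 0, 4, 1, 9, 2, 8, 5]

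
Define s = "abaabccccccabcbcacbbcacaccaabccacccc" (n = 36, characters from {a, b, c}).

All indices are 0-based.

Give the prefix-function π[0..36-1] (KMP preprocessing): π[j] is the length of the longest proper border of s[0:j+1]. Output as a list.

π[0] = 0
j=1 s[j]='b': π[1]=0 (border '')
j=2 s[j]='a': π[2]=1 (border 'a')
j=3 s[j]='a': k: 1→0; π[3]=1 (border 'a')
j=4 s[j]='b': π[4]=2 (border 'ab')
j=5 s[j]='c': k: 2→0; π[5]=0 (border '')
j=6 s[j]='c': π[6]=0 (border '')
j=7 s[j]='c': π[7]=0 (border '')
j=8 s[j]='c': π[8]=0 (border '')
j=9 s[j]='c': π[9]=0 (border '')
j=10 s[j]='c': π[10]=0 (border '')
j=11 s[j]='a': π[11]=1 (border 'a')
j=12 s[j]='b': π[12]=2 (border 'ab')
j=13 s[j]='c': k: 2→0; π[13]=0 (border '')
j=14 s[j]='b': π[14]=0 (border '')
j=15 s[j]='c': π[15]=0 (border '')
j=16 s[j]='a': π[16]=1 (border 'a')
j=17 s[j]='c': k: 1→0; π[17]=0 (border '')
j=18 s[j]='b': π[18]=0 (border '')
j=19 s[j]='b': π[19]=0 (border '')
j=20 s[j]='c': π[20]=0 (border '')
j=21 s[j]='a': π[21]=1 (border 'a')
j=22 s[j]='c': k: 1→0; π[22]=0 (border '')
j=23 s[j]='a': π[23]=1 (border 'a')
j=24 s[j]='c': k: 1→0; π[24]=0 (border '')
j=25 s[j]='c': π[25]=0 (border '')
j=26 s[j]='a': π[26]=1 (border 'a')
j=27 s[j]='a': k: 1→0; π[27]=1 (border 'a')
j=28 s[j]='b': π[28]=2 (border 'ab')
j=29 s[j]='c': k: 2→0; π[29]=0 (border '')
j=30 s[j]='c': π[30]=0 (border '')
j=31 s[j]='a': π[31]=1 (border 'a')
j=32 s[j]='c': k: 1→0; π[32]=0 (border '')
j=33 s[j]='c': π[33]=0 (border '')
j=34 s[j]='c': π[34]=0 (border '')
j=35 s[j]='c': π[35]=0 (border '')

[0, 0, 1, 1, 2, 0, 0, 0, 0, 0, 0, 1, 2, 0, 0, 0, 1, 0, 0, 0, 0, 1, 0, 1, 0, 0, 1, 1, 2, 0, 0, 1, 0, 0, 0, 0]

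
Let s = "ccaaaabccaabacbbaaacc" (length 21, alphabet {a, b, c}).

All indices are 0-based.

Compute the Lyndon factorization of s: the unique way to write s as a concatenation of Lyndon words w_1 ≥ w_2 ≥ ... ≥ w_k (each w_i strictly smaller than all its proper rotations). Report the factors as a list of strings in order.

["c", "c", "aaaabccaabacbbaaacc"]

emit factor 1: 'c' (i=0, period=1)
emit factor 2: 'c' (i=1, period=1)
emit factor 3: 'aaaabccaabacbbaaacc' (i=2, period=19)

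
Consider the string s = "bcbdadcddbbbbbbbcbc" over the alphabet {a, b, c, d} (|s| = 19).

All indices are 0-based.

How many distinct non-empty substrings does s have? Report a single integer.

156

sorted suffixes:
  #0 SA[0]=4  'adcddbbbbbbbcbc'
  #1 SA[1]=9  'bbbbbbbcbc'
  #2 SA[2]=10  'bbbbbbcbc'
  #3 SA[3]=11  'bbbbbcbc'
  #4 SA[4]=12  'bbbbcbc'
  #5 SA[5]=13  'bbbcbc'
  #6 SA[6]=14  'bbcbc'
  #7 SA[7]=17  'bc'
  #8 SA[8]=15  'bcbc'
  #9 SA[9]=0  'bcbdadcddbbbbbbbcbc'
  #10 SA[10]=2  'bdadcddbbbbbbbcbc'
  #11 SA[11]=18  'c'
  #12 SA[12]=16  'cbc'
  #13 SA[13]=1  'cbdadcddbbbbbbbcbc'
  #14 SA[14]=6  'cddbbbbbbbcbc'
  #15 SA[15]=3  'dadcddbbbbbbbcbc'
  #16 SA[16]=8  'dbbbbbbbcbc'
  #17 SA[17]=5  'dcddbbbbbbbcbc'
  #18 SA[18]=7  'ddbbbbbbbcbc'

SA = [4, 9, 10, 11, 12, 13, 14, 17, 15, 0, 2, 18, 16, 1, 6, 3, 8, 5, 7]
i: (SA[i-1],SA[i]) lcp shared
  1: (4,9) 0 ''
  2: (9,10) 6 'bbbbbb'
  3: (10,11) 5 'bbbbb'
  4: (11,12) 4 'bbbb'
  5: (12,13) 3 'bbb'
  6: (13,14) 2 'bb'
  7: (14,17) 1 'b'
  8: (17,15) 2 'bc'
  9: (15,0) 3 'bcb'
  10: (0,2) 1 'b'
  11: (2,18) 0 ''
  12: (18,16) 1 'c'
  13: (16,1) 2 'cb'
  14: (1,6) 1 'c'
  15: (6,3) 0 ''
  16: (3,8) 1 'd'
  17: (8,5) 1 'd'
  18: (5,7) 1 'd'

n(n+1)/2 = 19·20/2 = 190
Σ LCP = 0 + 0 + 6 + 5 + 4 + 3 + 2 + 1 + 2 + 3 + 1 + 0 + 1 + 2 + 1 + 0 + 1 + 1 + 1 = 34
distinct = 190 − 34 = 156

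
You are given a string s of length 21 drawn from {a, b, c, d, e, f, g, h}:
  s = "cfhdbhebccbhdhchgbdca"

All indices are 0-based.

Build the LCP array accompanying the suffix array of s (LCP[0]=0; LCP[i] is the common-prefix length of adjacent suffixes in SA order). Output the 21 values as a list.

sorted suffixes:
  #0 SA[0]=20  'a'
  #1 SA[1]=7  'bccbhdhchgbdca'
  #2 SA[2]=17  'bdca'
  #3 SA[3]=10  'bhdhchgbdca'
  #4 SA[4]=4  'bhebccbhdhchgbdca'
  #5 SA[5]=19  'ca'
  #6 SA[6]=9  'cbhdhchgbdca'
  #7 SA[7]=8  'ccbhdhchgbdca'
  #8 SA[8]=0  'cfhdbhebccbhdhchgbdca'
  #9 SA[9]=14  'chgbdca'
  #10 SA[10]=3  'dbhebccbhdhchgbdca'
  #11 SA[11]=18  'dca'
  #12 SA[12]=12  'dhchgbdca'
  #13 SA[13]=6  'ebccbhdhchgbdca'
  #14 SA[14]=1  'fhdbhebccbhdhchgbdca'
  #15 SA[15]=16  'gbdca'
  #16 SA[16]=13  'hchgbdca'
  #17 SA[17]=2  'hdbhebccbhdhchgbdca'
  #18 SA[18]=11  'hdhchgbdca'
  #19 SA[19]=5  'hebccbhdhchgbdca'
  #20 SA[20]=15  'hgbdca'

SA = [20, 7, 17, 10, 4, 19, 9, 8, 0, 14, 3, 18, 12, 6, 1, 16, 13, 2, 11, 5, 15]
rank  pair      lcp
   1  s[20:],s[7:]  0  ''
   2  s[7:],s[17:]  1  'b'
   3  s[17:],s[10:]  1  'b'
   4  s[10:],s[4:]  2  'bh'
   5  s[4:],s[19:]  0  ''
   6  s[19:],s[9:]  1  'c'
   7  s[9:],s[8:]  1  'c'
   8  s[8:],s[0:]  1  'c'
   9  s[0:],s[14:]  1  'c'
  10  s[14:],s[3:]  0  ''
  11  s[3:],s[18:]  1  'd'
  12  s[18:],s[12:]  1  'd'
  13  s[12:],s[6:]  0  ''
  14  s[6:],s[1:]  0  ''
  15  s[1:],s[16:]  0  ''
  16  s[16:],s[13:]  0  ''
  17  s[13:],s[2:]  1  'h'
  18  s[2:],s[11:]  2  'hd'
  19  s[11:],s[5:]  1  'h'
  20  s[5:],s[15:]  1  'h'

[0, 0, 1, 1, 2, 0, 1, 1, 1, 1, 0, 1, 1, 0, 0, 0, 0, 1, 2, 1, 1]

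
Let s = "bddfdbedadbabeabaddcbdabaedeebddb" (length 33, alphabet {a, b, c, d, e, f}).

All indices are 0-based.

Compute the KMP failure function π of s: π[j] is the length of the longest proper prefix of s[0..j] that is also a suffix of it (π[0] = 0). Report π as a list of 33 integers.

π[0] = 0
j=1 s[j]='d': π[1]=0 (border '')
j=2 s[j]='d': π[2]=0 (border '')
j=3 s[j]='f': π[3]=0 (border '')
j=4 s[j]='d': π[4]=0 (border '')
j=5 s[j]='b': π[5]=1 (border 'b')
j=6 s[j]='e': k: 1→0; π[6]=0 (border '')
j=7 s[j]='d': π[7]=0 (border '')
j=8 s[j]='a': π[8]=0 (border '')
j=9 s[j]='d': π[9]=0 (border '')
j=10 s[j]='b': π[10]=1 (border 'b')
j=11 s[j]='a': k: 1→0; π[11]=0 (border '')
j=12 s[j]='b': π[12]=1 (border 'b')
j=13 s[j]='e': k: 1→0; π[13]=0 (border '')
j=14 s[j]='a': π[14]=0 (border '')
j=15 s[j]='b': π[15]=1 (border 'b')
j=16 s[j]='a': k: 1→0; π[16]=0 (border '')
j=17 s[j]='d': π[17]=0 (border '')
j=18 s[j]='d': π[18]=0 (border '')
j=19 s[j]='c': π[19]=0 (border '')
j=20 s[j]='b': π[20]=1 (border 'b')
j=21 s[j]='d': π[21]=2 (border 'bd')
j=22 s[j]='a': k: 2→0; π[22]=0 (border '')
j=23 s[j]='b': π[23]=1 (border 'b')
j=24 s[j]='a': k: 1→0; π[24]=0 (border '')
j=25 s[j]='e': π[25]=0 (border '')
j=26 s[j]='d': π[26]=0 (border '')
j=27 s[j]='e': π[27]=0 (border '')
j=28 s[j]='e': π[28]=0 (border '')
j=29 s[j]='b': π[29]=1 (border 'b')
j=30 s[j]='d': π[30]=2 (border 'bd')
j=31 s[j]='d': π[31]=3 (border 'bdd')
j=32 s[j]='b': k: 3→0; π[32]=1 (border 'b')

[0, 0, 0, 0, 0, 1, 0, 0, 0, 0, 1, 0, 1, 0, 0, 1, 0, 0, 0, 0, 1, 2, 0, 1, 0, 0, 0, 0, 0, 1, 2, 3, 1]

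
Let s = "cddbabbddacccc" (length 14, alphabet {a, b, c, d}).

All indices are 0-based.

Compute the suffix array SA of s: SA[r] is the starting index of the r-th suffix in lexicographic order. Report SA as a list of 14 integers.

rank→(start, suffix):
  0 → (4, 'abbddacccc')
  1 → (9, 'acccc')
  2 → (3, 'babbddacccc')
  3 → (5, 'bbddacccc')
  4 → (6, 'bddacccc')
  5 → (13, 'c')
  6 → (12, 'cc')
  7 → (11, 'ccc')
  8 → (10, 'cccc')
  9 → (0, 'cddbabbddacccc')
  10 → (8, 'dacccc')
  11 → (2, 'dbabbddacccc')
  12 → (7, 'ddacccc')
  13 → (1, 'ddbabbddacccc')

[4, 9, 3, 5, 6, 13, 12, 11, 10, 0, 8, 2, 7, 1]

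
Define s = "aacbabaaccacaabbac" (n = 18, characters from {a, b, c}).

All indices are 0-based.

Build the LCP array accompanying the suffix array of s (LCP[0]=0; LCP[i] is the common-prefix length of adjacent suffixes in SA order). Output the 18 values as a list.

sorted suffixes:
  #0 SA[0]=12  'aabbac'
  #1 SA[1]=0  'aacbabaaccacaabbac'
  #2 SA[2]=6  'aaccacaabbac'
  #3 SA[3]=4  'abaaccacaabbac'
  #4 SA[4]=13  'abbac'
  #5 SA[5]=16  'ac'
  #6 SA[6]=10  'acaabbac'
  #7 SA[7]=1  'acbabaaccacaabbac'
  #8 SA[8]=7  'accacaabbac'
  #9 SA[9]=5  'baaccacaabbac'
  #10 SA[10]=3  'babaaccacaabbac'
  #11 SA[11]=15  'bac'
  #12 SA[12]=14  'bbac'
  #13 SA[13]=17  'c'
  #14 SA[14]=11  'caabbac'
  #15 SA[15]=9  'cacaabbac'
  #16 SA[16]=2  'cbabaaccacaabbac'
  #17 SA[17]=8  'ccacaabbac'

SA = [12, 0, 6, 4, 13, 16, 10, 1, 7, 5, 3, 15, 14, 17, 11, 9, 2, 8]
rank  pair      lcp
   1  s[12:],s[0:]  2  'aa'
   2  s[0:],s[6:]  3  'aac'
   3  s[6:],s[4:]  1  'a'
   4  s[4:],s[13:]  2  'ab'
   5  s[13:],s[16:]  1  'a'
   6  s[16:],s[10:]  2  'ac'
   7  s[10:],s[1:]  2  'ac'
   8  s[1:],s[7:]  2  'ac'
   9  s[7:],s[5:]  0  ''
  10  s[5:],s[3:]  2  'ba'
  11  s[3:],s[15:]  2  'ba'
  12  s[15:],s[14:]  1  'b'
  13  s[14:],s[17:]  0  ''
  14  s[17:],s[11:]  1  'c'
  15  s[11:],s[9:]  2  'ca'
  16  s[9:],s[2:]  1  'c'
  17  s[2:],s[8:]  1  'c'

[0, 2, 3, 1, 2, 1, 2, 2, 2, 0, 2, 2, 1, 0, 1, 2, 1, 1]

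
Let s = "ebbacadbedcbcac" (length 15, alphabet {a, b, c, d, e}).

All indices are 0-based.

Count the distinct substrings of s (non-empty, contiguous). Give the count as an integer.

108

sorted suffixes:
  #0 SA[0]=13  'ac'
  #1 SA[1]=3  'acadbedcbcac'
  #2 SA[2]=5  'adbedcbcac'
  #3 SA[3]=2  'bacadbedcbcac'
  #4 SA[4]=1  'bbacadbedcbcac'
  #5 SA[5]=11  'bcac'
  #6 SA[6]=7  'bedcbcac'
  #7 SA[7]=14  'c'
  #8 SA[8]=12  'cac'
  #9 SA[9]=4  'cadbedcbcac'
  #10 SA[10]=10  'cbcac'
  #11 SA[11]=6  'dbedcbcac'
  #12 SA[12]=9  'dcbcac'
  #13 SA[13]=0  'ebbacadbedcbcac'
  #14 SA[14]=8  'edcbcac'

SA = [13, 3, 5, 2, 1, 11, 7, 14, 12, 4, 10, 6, 9, 0, 8]
[i] adj suffixes → lcp
  [1] 13/3 → 2 ('ac')
  [2] 3/5 → 1 ('a')
  [3] 5/2 → 0 ('')
  [4] 2/1 → 1 ('b')
  [5] 1/11 → 1 ('b')
  [6] 11/7 → 1 ('b')
  [7] 7/14 → 0 ('')
  [8] 14/12 → 1 ('c')
  [9] 12/4 → 2 ('ca')
  [10] 4/10 → 1 ('c')
  [11] 10/6 → 0 ('')
  [12] 6/9 → 1 ('d')
  [13] 9/0 → 0 ('')
  [14] 0/8 → 1 ('e')

n(n+1)/2 = 15·16/2 = 120
Σ LCP = 0 + 2 + 1 + 0 + 1 + 1 + 1 + 0 + 1 + 2 + 1 + 0 + 1 + 0 + 1 = 12
distinct = 120 − 12 = 108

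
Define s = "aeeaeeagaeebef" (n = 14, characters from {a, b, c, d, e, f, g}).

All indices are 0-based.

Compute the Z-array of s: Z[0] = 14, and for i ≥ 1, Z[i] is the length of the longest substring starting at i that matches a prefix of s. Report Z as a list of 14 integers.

Z[0]=14
i=1: outside box; Z[1]=0
i=2: outside box; Z[2]=0
i=3: outside box; Z[3]=4 grow→box=[3,7)
i=4: min(r-i=3, Z[1]=0)=0; Z[4]=0
i=5: min(r-i=2, Z[2]=0)=0; Z[5]=0
i=6: min(r-i=1, Z[3]=4)=1; Z[6]=1
i=7: outside box; Z[7]=0
i=8: outside box; Z[8]=3 grow→box=[8,11)
i=9: min(r-i=2, Z[1]=0)=0; Z[9]=0
i=10: min(r-i=1, Z[2]=0)=0; Z[10]=0
i=11: outside box; Z[11]=0
i=12: outside box; Z[12]=0
i=13: outside box; Z[13]=0

[14, 0, 0, 4, 0, 0, 1, 0, 3, 0, 0, 0, 0, 0]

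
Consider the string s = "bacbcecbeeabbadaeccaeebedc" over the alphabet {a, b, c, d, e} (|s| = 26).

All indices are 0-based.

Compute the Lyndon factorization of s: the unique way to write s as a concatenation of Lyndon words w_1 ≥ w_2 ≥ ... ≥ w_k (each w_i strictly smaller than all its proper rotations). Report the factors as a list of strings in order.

emit factor 1: 'b' (i=0, period=1)
emit factor 2: 'acbcecbee' (i=1, period=9)
emit factor 3: 'abbadaeccaeebedc' (i=10, period=16)

["b", "acbcecbee", "abbadaeccaeebedc"]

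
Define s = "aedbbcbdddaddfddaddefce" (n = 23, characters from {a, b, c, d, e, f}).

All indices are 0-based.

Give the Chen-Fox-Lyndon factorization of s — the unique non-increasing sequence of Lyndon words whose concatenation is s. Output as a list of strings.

emit factor 1: 'aedbbcbddd' (i=0, period=10)
emit factor 2: 'addfdd' (i=10, period=6)
emit factor 3: 'addefce' (i=16, period=7)

["aedbbcbddd", "addfdd", "addefce"]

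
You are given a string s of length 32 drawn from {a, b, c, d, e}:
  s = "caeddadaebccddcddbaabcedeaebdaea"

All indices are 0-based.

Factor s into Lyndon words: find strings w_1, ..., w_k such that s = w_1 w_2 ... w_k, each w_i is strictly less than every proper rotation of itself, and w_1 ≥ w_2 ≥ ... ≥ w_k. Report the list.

emit factor 1: 'c' (i=0, period=1)
emit factor 2: 'aedd' (i=1, period=4)
emit factor 3: 'adaebccddcddb' (i=5, period=13)
emit factor 4: 'aabcedeaebdae' (i=18, period=13)
emit factor 5: 'a' (i=31, period=1)

["c", "aedd", "adaebccddcddb", "aabcedeaebdae", "a"]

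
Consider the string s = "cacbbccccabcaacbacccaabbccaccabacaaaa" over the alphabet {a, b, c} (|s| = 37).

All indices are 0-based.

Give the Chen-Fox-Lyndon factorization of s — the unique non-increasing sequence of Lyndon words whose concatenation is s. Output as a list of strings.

["c", "acbbcccc", "abc", "aacbaccc", "aabbccaccabac", "a", "a", "a", "a"]

emit factor 1: 'c' (i=0, period=1)
emit factor 2: 'acbbcccc' (i=1, period=8)
emit factor 3: 'abc' (i=9, period=3)
emit factor 4: 'aacbaccc' (i=12, period=8)
emit factor 5: 'aabbccaccabac' (i=20, period=13)
emit factor 6: 'a' (i=33, period=1)
emit factor 7: 'a' (i=34, period=1)
emit factor 8: 'a' (i=35, period=1)
emit factor 9: 'a' (i=36, period=1)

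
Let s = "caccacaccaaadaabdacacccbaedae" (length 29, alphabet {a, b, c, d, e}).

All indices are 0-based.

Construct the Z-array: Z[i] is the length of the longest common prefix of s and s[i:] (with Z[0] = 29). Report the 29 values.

Z[0]=29
i=1: fresh scan; Z[1]=0
i=2: fresh scan; Z[2]=1 scan→box=[2,3)
i=3: fresh scan; Z[3]=3 scan→box=[3,6)
i=4: min(r-i=2, Z[1]=0)=0; Z[4]=0
i=5: min(r-i=1, Z[2]=1)=1; Z[5]=5 scan→box=[5,10)
i=6: min(r-i=4, Z[1]=0)=0; Z[6]=0
i=7: min(r-i=3, Z[2]=1)=1; Z[7]=1
i=8: min(r-i=2, Z[3]=3)=2; Z[8]=2
i=9: min(r-i=1, Z[4]=0)=0; Z[9]=0
i=10: fresh scan; Z[10]=0
i=11: fresh scan; Z[11]=0
i=12: fresh scan; Z[12]=0
i=13: fresh scan; Z[13]=0
i=14: fresh scan; Z[14]=0
i=15: fresh scan; Z[15]=0
i=16: fresh scan; Z[16]=0
i=17: fresh scan; Z[17]=0
i=18: fresh scan; Z[18]=4 scan→box=[18,22)
i=19: min(r-i=3, Z[1]=0)=0; Z[19]=0
i=20: min(r-i=2, Z[2]=1)=1; Z[20]=1
i=21: min(r-i=1, Z[3]=3)=1; Z[21]=1
i=22: fresh scan; Z[22]=1 scan→box=[22,23)
i=23: fresh scan; Z[23]=0
i=24: fresh scan; Z[24]=0
i=25: fresh scan; Z[25]=0
i=26: fresh scan; Z[26]=0
i=27: fresh scan; Z[27]=0
i=28: fresh scan; Z[28]=0

[29, 0, 1, 3, 0, 5, 0, 1, 2, 0, 0, 0, 0, 0, 0, 0, 0, 0, 4, 0, 1, 1, 1, 0, 0, 0, 0, 0, 0]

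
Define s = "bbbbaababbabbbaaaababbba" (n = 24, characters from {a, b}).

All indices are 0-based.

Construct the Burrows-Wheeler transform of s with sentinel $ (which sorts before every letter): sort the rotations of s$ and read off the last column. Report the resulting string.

abbabaaabbbbbbaabbbbaaab$

rank  rotation                   last
    0  $bbbbaababbabbbaaaababbba  a
    1  a$bbbbaababbabbbaaaababbb  b
    2  aaaababbba$bbbbaababbabbb  b
    3  aaababbba$bbbbaababbabbba  a
    4  aababbabbbaaaababbba$bbbb  b
    5  aababbba$bbbbaababbabbbaa  a
    6  ababbabbbaaaababbba$bbbba  a
    7  ababbba$bbbbaababbabbbaaa  a
    8  abbabbbaaaababbba$bbbbaab  b
    9  abbba$bbbbaababbabbbaaaab  b
   10  abbbaaaababbba$bbbbaababb  b
   11  ba$bbbbaababbabbbaaaababb  b
   12  baaaababbba$bbbbaababbabb  b
   13  baababbabbbaaaababbba$bbb  b
   14  babbabbbaaaababbba$bbbbaa  a
   15  babbba$bbbbaababbabbbaaaa  a
   16  babbbaaaababbba$bbbbaabab  b
   17  bba$bbbbaababbabbbaaaabab  b
   18  bbaaaababbba$bbbbaababbab  b
   19  bbaababbabbbaaaababbba$bb  b
   20  bbabbbaaaababbba$bbbbaaba  a
   21  bbba$bbbbaababbabbbaaaaba  a
   22  bbbaaaababbba$bbbbaababba  a
   23  bbbaababbabbbaaaababbba$b  b
   24  bbbbaababbabbbaaaababbba$  $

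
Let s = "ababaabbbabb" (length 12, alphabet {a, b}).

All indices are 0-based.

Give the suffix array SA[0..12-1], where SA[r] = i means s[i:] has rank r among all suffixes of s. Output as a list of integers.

rank→(start, suffix):
  0 → (4, 'aabbbabb')
  1 → (2, 'abaabbbabb')
  2 → (0, 'ababaabbbabb')
  3 → (9, 'abb')
  4 → (5, 'abbbabb')
  5 → (11, 'b')
  6 → (3, 'baabbbabb')
  7 → (1, 'babaabbbabb')
  8 → (8, 'babb')
  9 → (10, 'bb')
  10 → (7, 'bbabb')
  11 → (6, 'bbbabb')

[4, 2, 0, 9, 5, 11, 3, 1, 8, 10, 7, 6]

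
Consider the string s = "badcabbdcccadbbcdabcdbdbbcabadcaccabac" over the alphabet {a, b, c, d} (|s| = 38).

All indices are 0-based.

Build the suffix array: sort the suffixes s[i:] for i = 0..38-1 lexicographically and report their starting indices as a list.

[34, 26, 4, 17, 36, 31, 11, 1, 28, 35, 0, 27, 23, 13, 5, 24, 14, 18, 21, 6, 37, 33, 25, 3, 30, 10, 32, 9, 8, 15, 19, 16, 22, 12, 20, 2, 29, 7]

rank | idx | suffix
   0 |  34 | abac
   1 |  26 | abadcaccabac
   2 |   4 | abbdcccadbbcdabcdbdbbcabadcaccabac
   3 |  17 | abcdbdbbcabadcaccabac
   4 |  36 | ac
   5 |  31 | accabac
   6 |  11 | adbbcdabcdbdbbcabadcaccabac
   7 |   1 | adcabbdcccadbbcdabcdbdbbcabadcaccabac
   8 |  28 | adcaccabac
   9 |  35 | bac
  10 |   0 | badcabbdcccadbbcdabcdbdbbcabadcaccabac
  11 |  27 | badcaccabac
  12 |  23 | bbcabadcaccabac
  13 |  13 | bbcdabcdbdbbcabadcaccabac
  14 |   5 | bbdcccadbbcdabcdbdbbcabadcaccabac
  15 |  24 | bcabadcaccabac
  16 |  14 | bcdabcdbdbbcabadcaccabac
  17 |  18 | bcdbdbbcabadcaccabac
  18 |  21 | bdbbcabadcaccabac
  19 |   6 | bdcccadbbcdabcdbdbbcabadcaccabac
  20 |  37 | c
  21 |  33 | cabac
  22 |  25 | cabadcaccabac
  23 |   3 | cabbdcccadbbcdabcdbdbbcabadcaccabac
  24 |  30 | caccabac
  25 |  10 | cadbbcdabcdbdbbcabadcaccabac
  26 |  32 | ccabac
  27 |   9 | ccadbbcdabcdbdbbcabadcaccabac
  28 |   8 | cccadbbcdabcdbdbbcabadcaccabac
  29 |  15 | cdabcdbdbbcabadcaccabac
  30 |  19 | cdbdbbcabadcaccabac
  31 |  16 | dabcdbdbbcabadcaccabac
  32 |  22 | dbbcabadcaccabac
  33 |  12 | dbbcdabcdbdbbcabadcaccabac
  34 |  20 | dbdbbcabadcaccabac
  35 |   2 | dcabbdcccadbbcdabcdbdbbcabadcaccabac
  36 |  29 | dcaccabac
  37 |   7 | dcccadbbcdabcdbdbbcabadcaccabac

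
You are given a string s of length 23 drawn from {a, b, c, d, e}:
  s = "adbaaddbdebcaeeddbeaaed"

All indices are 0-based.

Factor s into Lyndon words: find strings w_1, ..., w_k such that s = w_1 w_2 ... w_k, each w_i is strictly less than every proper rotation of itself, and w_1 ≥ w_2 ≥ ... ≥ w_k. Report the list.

emit factor 1: 'adb' (i=0, period=3)
emit factor 2: 'aaddbdebcaeeddbeaaed' (i=3, period=20)

["adb", "aaddbdebcaeeddbeaaed"]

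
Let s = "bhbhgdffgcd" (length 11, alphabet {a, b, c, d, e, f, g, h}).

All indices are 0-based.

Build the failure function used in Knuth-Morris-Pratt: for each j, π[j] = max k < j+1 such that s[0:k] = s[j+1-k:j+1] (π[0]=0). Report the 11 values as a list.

[0, 0, 1, 2, 0, 0, 0, 0, 0, 0, 0]

π[0] = 0
j=1 s[j]='h': π[1]=0 (border '')
j=2 s[j]='b': π[2]=1 (border 'b')
j=3 s[j]='h': π[3]=2 (border 'bh')
j=4 s[j]='g': k: 2→0; π[4]=0 (border '')
j=5 s[j]='d': π[5]=0 (border '')
j=6 s[j]='f': π[6]=0 (border '')
j=7 s[j]='f': π[7]=0 (border '')
j=8 s[j]='g': π[8]=0 (border '')
j=9 s[j]='c': π[9]=0 (border '')
j=10 s[j]='d': π[10]=0 (border '')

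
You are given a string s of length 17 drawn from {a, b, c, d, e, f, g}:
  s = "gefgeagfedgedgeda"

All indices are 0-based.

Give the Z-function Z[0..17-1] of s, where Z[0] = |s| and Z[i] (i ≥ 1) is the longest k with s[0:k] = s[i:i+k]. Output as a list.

Z[0]=17
i=1: i≥r, start 0; Z[1]=0
i=2: i≥r, start 0; Z[2]=0
i=3: i≥r, start 0; Z[3]=2 grow→box=[3,5)
i=4: min(r-i=1, Z[1]=0)=0; Z[4]=0
i=5: i≥r, start 0; Z[5]=0
i=6: i≥r, start 0; Z[6]=1 grow→box=[6,7)
i=7: i≥r, start 0; Z[7]=0
i=8: i≥r, start 0; Z[8]=0
i=9: i≥r, start 0; Z[9]=0
i=10: i≥r, start 0; Z[10]=2 grow→box=[10,12)
i=11: min(r-i=1, Z[1]=0)=0; Z[11]=0
i=12: i≥r, start 0; Z[12]=0
i=13: i≥r, start 0; Z[13]=2 grow→box=[13,15)
i=14: min(r-i=1, Z[1]=0)=0; Z[14]=0
i=15: i≥r, start 0; Z[15]=0
i=16: i≥r, start 0; Z[16]=0

[17, 0, 0, 2, 0, 0, 1, 0, 0, 0, 2, 0, 0, 2, 0, 0, 0]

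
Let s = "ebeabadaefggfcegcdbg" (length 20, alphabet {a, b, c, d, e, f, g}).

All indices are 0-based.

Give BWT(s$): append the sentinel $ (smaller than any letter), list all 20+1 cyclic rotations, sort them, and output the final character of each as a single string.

gebdaedgfacb$acgebegf

rank  rotation               last
    0  $ebeabadaefggfcegcdbg  g
    1  abadaefggfcegcdbg$ebe  e
    2  adaefggfcegcdbg$ebeab  b
    3  aefggfcegcdbg$ebeabad  d
    4  badaefggfcegcdbg$ebea  a
    5  beabadaefggfcegcdbg$e  e
    6  bg$ebeabadaefggfcegcd  d
    7  cdbg$ebeabadaefggfceg  g
    8  cegcdbg$ebeabadaefggf  f
    9  daefggfcegcdbg$ebeaba  a
   10  dbg$ebeabadaefggfcegc  c
   11  eabadaefggfcegcdbg$eb  b
   12  ebeabadaefggfcegcdbg$  $
   13  efggfcegcdbg$ebeabada  a
   14  egcdbg$ebeabadaefggfc  c
   15  fcegcdbg$ebeabadaefgg  g
   16  fggfcegcdbg$ebeabadae  e
   17  g$ebeabadaefggfcegcdb  b
   18  gcdbg$ebeabadaefggfce  e
   19  gfcegcdbg$ebeabadaefg  g
   20  ggfcegcdbg$ebeabadaef  f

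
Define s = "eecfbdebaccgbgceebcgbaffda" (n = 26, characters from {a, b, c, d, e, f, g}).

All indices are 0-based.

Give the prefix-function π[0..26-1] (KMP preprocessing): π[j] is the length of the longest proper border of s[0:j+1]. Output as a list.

[0, 1, 0, 0, 0, 0, 1, 0, 0, 0, 0, 0, 0, 0, 0, 1, 2, 0, 0, 0, 0, 0, 0, 0, 0, 0]

π[0] = 0
j=1 s[j]='e': π[1]=1 (border 'e')
j=2 s[j]='c': k: 1→0; π[2]=0 (border '')
j=3 s[j]='f': π[3]=0 (border '')
j=4 s[j]='b': π[4]=0 (border '')
j=5 s[j]='d': π[5]=0 (border '')
j=6 s[j]='e': π[6]=1 (border 'e')
j=7 s[j]='b': k: 1→0; π[7]=0 (border '')
j=8 s[j]='a': π[8]=0 (border '')
j=9 s[j]='c': π[9]=0 (border '')
j=10 s[j]='c': π[10]=0 (border '')
j=11 s[j]='g': π[11]=0 (border '')
j=12 s[j]='b': π[12]=0 (border '')
j=13 s[j]='g': π[13]=0 (border '')
j=14 s[j]='c': π[14]=0 (border '')
j=15 s[j]='e': π[15]=1 (border 'e')
j=16 s[j]='e': π[16]=2 (border 'ee')
j=17 s[j]='b': k: 2→1→0; π[17]=0 (border '')
j=18 s[j]='c': π[18]=0 (border '')
j=19 s[j]='g': π[19]=0 (border '')
j=20 s[j]='b': π[20]=0 (border '')
j=21 s[j]='a': π[21]=0 (border '')
j=22 s[j]='f': π[22]=0 (border '')
j=23 s[j]='f': π[23]=0 (border '')
j=24 s[j]='d': π[24]=0 (border '')
j=25 s[j]='a': π[25]=0 (border '')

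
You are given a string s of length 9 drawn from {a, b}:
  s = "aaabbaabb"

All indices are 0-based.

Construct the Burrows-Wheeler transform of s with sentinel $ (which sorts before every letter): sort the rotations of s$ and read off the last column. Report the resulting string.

b$baaabbaa

rank  rotation    last
    0  $aaabbaabb  b
    1  aaabbaabb$  $
    2  aabb$aaabb  b
    3  aabbaabb$a  a
    4  abb$aaabba  a
    5  abbaabb$aa  a
    6  b$aaabbaab  b
    7  baabb$aaab  b
    8  bb$aaabbaa  a
    9  bbaabb$aaa  a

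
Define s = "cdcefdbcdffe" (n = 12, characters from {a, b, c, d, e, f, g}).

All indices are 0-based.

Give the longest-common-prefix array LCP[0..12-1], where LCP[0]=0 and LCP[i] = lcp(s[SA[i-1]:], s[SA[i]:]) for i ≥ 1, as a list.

sorted suffixes:
  #0 SA[0]=6  'bcdffe'
  #1 SA[1]=0  'cdcefdbcdffe'
  #2 SA[2]=7  'cdffe'
  #3 SA[3]=2  'cefdbcdffe'
  #4 SA[4]=5  'dbcdffe'
  #5 SA[5]=1  'dcefdbcdffe'
  #6 SA[6]=8  'dffe'
  #7 SA[7]=11  'e'
  #8 SA[8]=3  'efdbcdffe'
  #9 SA[9]=4  'fdbcdffe'
  #10 SA[10]=10  'fe'
  #11 SA[11]=9  'ffe'

SA = [6, 0, 7, 2, 5, 1, 8, 11, 3, 4, 10, 9]
[i] adj suffixes → lcp
  [1] 6/0 → 0 ('')
  [2] 0/7 → 2 ('cd')
  [3] 7/2 → 1 ('c')
  [4] 2/5 → 0 ('')
  [5] 5/1 → 1 ('d')
  [6] 1/8 → 1 ('d')
  [7] 8/11 → 0 ('')
  [8] 11/3 → 1 ('e')
  [9] 3/4 → 0 ('')
  [10] 4/10 → 1 ('f')
  [11] 10/9 → 1 ('f')

[0, 0, 2, 1, 0, 1, 1, 0, 1, 0, 1, 1]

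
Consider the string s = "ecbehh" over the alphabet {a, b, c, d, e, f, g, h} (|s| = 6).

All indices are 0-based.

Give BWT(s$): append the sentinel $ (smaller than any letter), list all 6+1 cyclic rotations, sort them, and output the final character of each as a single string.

rank  rotation last
    0  $ecbehh  h
    1  behh$ec  c
    2  cbehh$e  e
    3  ecbehh$  $
    4  ehh$ecb  b
    5  h$ecbeh  h
    6  hh$ecbe  e

hce$bhe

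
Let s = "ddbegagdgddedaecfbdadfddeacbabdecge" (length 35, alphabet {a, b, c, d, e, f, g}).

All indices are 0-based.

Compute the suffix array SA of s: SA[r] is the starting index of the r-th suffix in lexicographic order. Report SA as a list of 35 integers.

rank→(start, suffix):
  0 → (28, 'abdecge')
  1 → (25, 'acbabdecge')
  2 → (19, 'adfddeacbabdecge')
  3 → (13, 'aecfbdadfddeacbabdecge')
  4 → (5, 'agdgddedaecfbdadfddeacbabdecge')
  5 → (27, 'babdecge')
  6 → (17, 'bdadfddeacbabdecge')
  7 → (29, 'bdecge')
  8 → (2, 'begagdgddedaecfbdadfddeacbabdecge')
  9 → (26, 'cbabdecge')
  10 → (15, 'cfbdadfddeacbabdecge')
  11 → (32, 'cge')
  12 → (18, 'dadfddeacbabdecge')
  13 → (12, 'daecfbdadfddeacbabdecge')
  14 → (1, 'dbegagdgddedaecfbdadfddeacbabdecge')
  15 → (0, 'ddbegagdgddedaecfbdadfddeacbabdecge')
  16 → (22, 'ddeacbabdecge')
  17 → (9, 'ddedaecfbdadfddeacbabdecge')
  18 → (23, 'deacbabdecge')
  19 → (30, 'decge')
  20 → (10, 'dedaecfbdadfddeacbabdecge')
  21 → (20, 'dfddeacbabdecge')
  22 → (7, 'dgddedaecfbdadfddeacbabdecge')
  23 → (34, 'e')
  24 → (24, 'eacbabdecge')
  25 → (14, 'ecfbdadfddeacbabdecge')
  26 → (31, 'ecge')
  27 → (11, 'edaecfbdadfddeacbabdecge')
  28 → (3, 'egagdgddedaecfbdadfddeacbabdecge')
  29 → (16, 'fbdadfddeacbabdecge')
  30 → (21, 'fddeacbabdecge')
  31 → (4, 'gagdgddedaecfbdadfddeacbabdecge')
  32 → (8, 'gddedaecfbdadfddeacbabdecge')
  33 → (6, 'gdgddedaecfbdadfddeacbabdecge')
  34 → (33, 'ge')

[28, 25, 19, 13, 5, 27, 17, 29, 2, 26, 15, 32, 18, 12, 1, 0, 22, 9, 23, 30, 10, 20, 7, 34, 24, 14, 31, 11, 3, 16, 21, 4, 8, 6, 33]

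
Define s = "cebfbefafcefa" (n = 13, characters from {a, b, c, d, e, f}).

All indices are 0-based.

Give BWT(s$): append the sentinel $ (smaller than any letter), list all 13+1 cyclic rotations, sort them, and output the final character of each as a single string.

afffe$fccbeeba

rank  rotation        last
    0  $cebfbefafcefa  a
    1  a$cebfbefafcef  f
    2  afcefa$cebfbef  f
    3  befafcefa$cebf  f
    4  bfbefafcefa$ce  e
    5  cebfbefafcefa$  $
    6  cefa$cebfbefaf  f
    7  ebfbefafcefa$c  c
    8  efa$cebfbefafc  c
    9  efafcefa$cebfb  b
   10  fa$cebfbefafce  e
   11  fafcefa$cebfbe  e
   12  fbefafcefa$ceb  b
   13  fcefa$cebfbefa  a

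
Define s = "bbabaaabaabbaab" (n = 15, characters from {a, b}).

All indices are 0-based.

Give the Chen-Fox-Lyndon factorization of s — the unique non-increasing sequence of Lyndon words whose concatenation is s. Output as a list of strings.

["b", "b", "ab", "aaabaabbaab"]

emit factor 1: 'b' (i=0, period=1)
emit factor 2: 'b' (i=1, period=1)
emit factor 3: 'ab' (i=2, period=2)
emit factor 4: 'aaabaabbaab' (i=4, period=11)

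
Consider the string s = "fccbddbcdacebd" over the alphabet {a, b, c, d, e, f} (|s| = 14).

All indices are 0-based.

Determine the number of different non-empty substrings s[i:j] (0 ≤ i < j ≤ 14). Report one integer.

96

rank | idx | suffix
   0 |   9 | acebd
   1 |   6 | bcdacebd
   2 |  12 | bd
   3 |   3 | bddbcdacebd
   4 |   2 | cbddbcdacebd
   5 |   1 | ccbddbcdacebd
   6 |   7 | cdacebd
   7 |  10 | cebd
   8 |  13 | d
   9 |   8 | dacebd
  10 |   5 | dbcdacebd
  11 |   4 | ddbcdacebd
  12 |  11 | ebd
  13 |   0 | fccbddbcdacebd

SA = [9, 6, 12, 3, 2, 1, 7, 10, 13, 8, 5, 4, 11, 0]
i: (SA[i-1],SA[i]) lcp shared
  1: (9,6) 0 ''
  2: (6,12) 1 'b'
  3: (12,3) 2 'bd'
  4: (3,2) 0 ''
  5: (2,1) 1 'c'
  6: (1,7) 1 'c'
  7: (7,10) 1 'c'
  8: (10,13) 0 ''
  9: (13,8) 1 'd'
  10: (8,5) 1 'd'
  11: (5,4) 1 'd'
  12: (4,11) 0 ''
  13: (11,0) 0 ''

n(n+1)/2 = 14·15/2 = 105
Σ LCP = 0 + 0 + 1 + 2 + 0 + 1 + 1 + 1 + 0 + 1 + 1 + 1 + 0 + 0 = 9
distinct = 105 − 9 = 96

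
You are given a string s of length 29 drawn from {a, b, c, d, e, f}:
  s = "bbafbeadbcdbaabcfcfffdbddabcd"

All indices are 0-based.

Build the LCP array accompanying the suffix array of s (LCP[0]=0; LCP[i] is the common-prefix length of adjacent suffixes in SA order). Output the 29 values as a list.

[0, 1, 3, 1, 1, 0, 2, 1, 1, 3, 2, 1, 1, 0, 2, 1, 2, 0, 1, 1, 2, 2, 1, 0, 0, 1, 1, 1, 2]

sorted suffixes:
  #0 SA[0]=12  'aabcfcfffdbddabcd'
  #1 SA[1]=25  'abcd'
  #2 SA[2]=13  'abcfcfffdbddabcd'
  #3 SA[3]=6  'adbcdbaabcfcfffdbddabcd'
  #4 SA[4]=2  'afbeadbcdbaabcfcfffdbddabcd'
  #5 SA[5]=11  'baabcfcfffdbddabcd'
  #6 SA[6]=1  'bafbeadbcdbaabcfcfffdbddabcd'
  #7 SA[7]=0  'bbafbeadbcdbaabcfcfffdbddabcd'
  #8 SA[8]=26  'bcd'
  #9 SA[9]=8  'bcdbaabcfcfffdbddabcd'
  #10 SA[10]=14  'bcfcfffdbddabcd'
  #11 SA[11]=22  'bddabcd'
  #12 SA[12]=4  'beadbcdbaabcfcfffdbddabcd'
  #13 SA[13]=27  'cd'
  #14 SA[14]=9  'cdbaabcfcfffdbddabcd'
  #15 SA[15]=15  'cfcfffdbddabcd'
  #16 SA[16]=17  'cfffdbddabcd'
  #17 SA[17]=28  'd'
  #18 SA[18]=24  'dabcd'
  #19 SA[19]=10  'dbaabcfcfffdbddabcd'
  #20 SA[20]=7  'dbcdbaabcfcfffdbddabcd'
  #21 SA[21]=21  'dbddabcd'
  #22 SA[22]=23  'ddabcd'
  #23 SA[23]=5  'eadbcdbaabcfcfffdbddabcd'
  #24 SA[24]=3  'fbeadbcdbaabcfcfffdbddabcd'
  #25 SA[25]=16  'fcfffdbddabcd'
  #26 SA[26]=20  'fdbddabcd'
  #27 SA[27]=19  'ffdbddabcd'
  #28 SA[28]=18  'fffdbddabcd'

SA = [12, 25, 13, 6, 2, 11, 1, 0, 26, 8, 14, 22, 4, 27, 9, 15, 17, 28, 24, 10, 7, 21, 23, 5, 3, 16, 20, 19, 18]
rank  pair      lcp
   1  s[12:],s[25:]  1  'a'
   2  s[25:],s[13:]  3  'abc'
   3  s[13:],s[6:]  1  'a'
   4  s[6:],s[2:]  1  'a'
   5  s[2:],s[11:]  0  ''
   6  s[11:],s[1:]  2  'ba'
   7  s[1:],s[0:]  1  'b'
   8  s[0:],s[26:]  1  'b'
   9  s[26:],s[8:]  3  'bcd'
  10  s[8:],s[14:]  2  'bc'
  11  s[14:],s[22:]  1  'b'
  12  s[22:],s[4:]  1  'b'
  13  s[4:],s[27:]  0  ''
  14  s[27:],s[9:]  2  'cd'
  15  s[9:],s[15:]  1  'c'
  16  s[15:],s[17:]  2  'cf'
  17  s[17:],s[28:]  0  ''
  18  s[28:],s[24:]  1  'd'
  19  s[24:],s[10:]  1  'd'
  20  s[10:],s[7:]  2  'db'
  21  s[7:],s[21:]  2  'db'
  22  s[21:],s[23:]  1  'd'
  23  s[23:],s[5:]  0  ''
  24  s[5:],s[3:]  0  ''
  25  s[3:],s[16:]  1  'f'
  26  s[16:],s[20:]  1  'f'
  27  s[20:],s[19:]  1  'f'
  28  s[19:],s[18:]  2  'ff'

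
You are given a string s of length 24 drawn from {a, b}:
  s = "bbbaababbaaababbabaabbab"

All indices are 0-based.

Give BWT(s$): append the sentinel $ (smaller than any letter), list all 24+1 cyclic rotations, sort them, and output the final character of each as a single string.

bbbabbbaabababbabbaaabaa$

rank  rotation                   last
    0  $bbbaababbaaababbabaabbab  b
    1  aaababbabaabbab$bbbaababb  b
    2  aababbaaababbabaabbab$bbb  b
    3  aababbabaabbab$bbbaababba  a
    4  aabbab$bbbaababbaaababbab  b
    5  ab$bbbaababbaaababbabaabb  b
    6  abaabbab$bbbaababbaaababb  b
    7  ababbaaababbabaabbab$bbba  a
    8  ababbabaabbab$bbbaababbaa  a
    9  abbaaababbabaabbab$bbbaab  b
   10  abbab$bbbaababbaaababbaba  a
   11  abbabaabbab$bbbaababbaaab  b
   12  b$bbbaababbaaababbabaabba  a
   13  baaababbabaabbab$bbbaabab  b
   14  baababbaaababbabaabbab$bb  b
   15  baabbab$bbbaababbaaababba  a
   16  bab$bbbaababbaaababbabaab  b
   17  babaabbab$bbbaababbaaabab  b
   18  babbaaababbabaabbab$bbbaa  a
   19  babbabaabbab$bbbaababbaaa  a
   20  bbaaababbabaabbab$bbbaaba  a
   21  bbaababbaaababbabaabbab$b  b
   22  bbab$bbbaababbaaababbabaa  a
   23  bbabaabbab$bbbaababbaaaba  a
   24  bbbaababbaaababbabaabbab$  $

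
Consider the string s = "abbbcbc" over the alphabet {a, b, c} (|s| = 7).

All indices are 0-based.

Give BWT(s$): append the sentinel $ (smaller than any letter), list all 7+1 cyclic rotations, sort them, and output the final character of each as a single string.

rank  rotation  last
    0  $abbbcbc  c
    1  abbbcbc$  $
    2  bbbcbc$a  a
    3  bbcbc$ab  b
    4  bc$abbbc  c
    5  bcbc$abb  b
    6  c$abbbcb  b
    7  cbc$abbb  b

c$abcbbb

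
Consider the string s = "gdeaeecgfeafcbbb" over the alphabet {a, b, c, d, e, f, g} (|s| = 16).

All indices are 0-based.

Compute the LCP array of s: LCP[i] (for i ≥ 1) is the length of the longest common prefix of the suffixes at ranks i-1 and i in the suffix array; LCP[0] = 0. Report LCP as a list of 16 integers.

sorted suffixes:
  #0 SA[0]=3  'aeecgfeafcbbb'
  #1 SA[1]=10  'afcbbb'
  #2 SA[2]=15  'b'
  #3 SA[3]=14  'bb'
  #4 SA[4]=13  'bbb'
  #5 SA[5]=12  'cbbb'
  #6 SA[6]=6  'cgfeafcbbb'
  #7 SA[7]=1  'deaeecgfeafcbbb'
  #8 SA[8]=2  'eaeecgfeafcbbb'
  #9 SA[9]=9  'eafcbbb'
  #10 SA[10]=5  'ecgfeafcbbb'
  #11 SA[11]=4  'eecgfeafcbbb'
  #12 SA[12]=11  'fcbbb'
  #13 SA[13]=8  'feafcbbb'
  #14 SA[14]=0  'gdeaeecgfeafcbbb'
  #15 SA[15]=7  'gfeafcbbb'

SA = [3, 10, 15, 14, 13, 12, 6, 1, 2, 9, 5, 4, 11, 8, 0, 7]
rank  pair      lcp
   1  s[3:],s[10:]  1  'a'
   2  s[10:],s[15:]  0  ''
   3  s[15:],s[14:]  1  'b'
   4  s[14:],s[13:]  2  'bb'
   5  s[13:],s[12:]  0  ''
   6  s[12:],s[6:]  1  'c'
   7  s[6:],s[1:]  0  ''
   8  s[1:],s[2:]  0  ''
   9  s[2:],s[9:]  2  'ea'
  10  s[9:],s[5:]  1  'e'
  11  s[5:],s[4:]  1  'e'
  12  s[4:],s[11:]  0  ''
  13  s[11:],s[8:]  1  'f'
  14  s[8:],s[0:]  0  ''
  15  s[0:],s[7:]  1  'g'

[0, 1, 0, 1, 2, 0, 1, 0, 0, 2, 1, 1, 0, 1, 0, 1]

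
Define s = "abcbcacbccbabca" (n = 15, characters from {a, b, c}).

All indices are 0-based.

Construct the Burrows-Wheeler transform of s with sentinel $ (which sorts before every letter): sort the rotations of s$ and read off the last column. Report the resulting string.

acb$ccacacbbcbab

rank  rotation          last
    0  $abcbcacbccbabca  a
    1  a$abcbcacbccbabc  c
    2  abca$abcbcacbccb  b
    3  abcbcacbccbabca$  $
    4  acbccbabca$abcbc  c
    5  babca$abcbcacbcc  c
    6  bca$abcbcacbccba  a
    7  bcacbccbabca$abc  c
    8  bcbcacbccbabca$a  a
    9  bccbabca$abcbcac  c
   10  ca$abcbcacbccbab  b
   11  cacbccbabca$abcb  b
   12  cbabca$abcbcacbc  c
   13  cbcacbccbabca$ab  b
   14  cbccbabca$abcbca  a
   15  ccbabca$abcbcacb  b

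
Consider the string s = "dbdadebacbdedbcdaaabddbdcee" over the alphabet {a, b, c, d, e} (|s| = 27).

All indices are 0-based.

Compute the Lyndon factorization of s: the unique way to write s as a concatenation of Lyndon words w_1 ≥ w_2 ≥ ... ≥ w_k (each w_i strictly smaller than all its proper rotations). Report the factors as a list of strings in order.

emit factor 1: 'd' (i=0, period=1)
emit factor 2: 'bd' (i=1, period=2)
emit factor 3: 'adeb' (i=3, period=4)
emit factor 4: 'acbdedbcd' (i=7, period=9)
emit factor 5: 'aaabddbdcee' (i=16, period=11)

["d", "bd", "adeb", "acbdedbcd", "aaabddbdcee"]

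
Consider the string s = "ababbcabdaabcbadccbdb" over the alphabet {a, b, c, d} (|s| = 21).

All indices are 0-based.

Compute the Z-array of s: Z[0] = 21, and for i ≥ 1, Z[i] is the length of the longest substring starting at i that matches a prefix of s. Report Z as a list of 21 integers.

[21, 0, 2, 0, 0, 0, 2, 0, 0, 1, 2, 0, 0, 0, 1, 0, 0, 0, 0, 0, 0]

Z[0]=21
i=1: i≥r, start 0; Z[1]=0
i=2: i≥r, start 0; Z[2]=2 extend→box=[2,4)
i=3: min(r-i=1, Z[1]=0)=0; Z[3]=0
i=4: i≥r, start 0; Z[4]=0
i=5: i≥r, start 0; Z[5]=0
i=6: i≥r, start 0; Z[6]=2 extend→box=[6,8)
i=7: min(r-i=1, Z[1]=0)=0; Z[7]=0
i=8: i≥r, start 0; Z[8]=0
i=9: i≥r, start 0; Z[9]=1 extend→box=[9,10)
i=10: i≥r, start 0; Z[10]=2 extend→box=[10,12)
i=11: min(r-i=1, Z[1]=0)=0; Z[11]=0
i=12: i≥r, start 0; Z[12]=0
i=13: i≥r, start 0; Z[13]=0
i=14: i≥r, start 0; Z[14]=1 extend→box=[14,15)
i=15: i≥r, start 0; Z[15]=0
i=16: i≥r, start 0; Z[16]=0
i=17: i≥r, start 0; Z[17]=0
i=18: i≥r, start 0; Z[18]=0
i=19: i≥r, start 0; Z[19]=0
i=20: i≥r, start 0; Z[20]=0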